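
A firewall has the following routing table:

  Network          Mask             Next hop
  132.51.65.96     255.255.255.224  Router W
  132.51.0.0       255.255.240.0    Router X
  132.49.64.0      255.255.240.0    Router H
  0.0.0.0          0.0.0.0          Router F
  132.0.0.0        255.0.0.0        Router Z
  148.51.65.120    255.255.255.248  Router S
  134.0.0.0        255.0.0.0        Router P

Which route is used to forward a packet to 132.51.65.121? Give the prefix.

132.51.65.96/27

Entries matching 132.51.65.121:
  0.0.0.0/0 (default, matches everything)
  132.0.0.0/8 (132.0.0.0 - 132.255.255.255)
  132.51.65.96/27 (132.51.65.96 - 132.51.65.127)
Most specific is 132.51.65.96/27.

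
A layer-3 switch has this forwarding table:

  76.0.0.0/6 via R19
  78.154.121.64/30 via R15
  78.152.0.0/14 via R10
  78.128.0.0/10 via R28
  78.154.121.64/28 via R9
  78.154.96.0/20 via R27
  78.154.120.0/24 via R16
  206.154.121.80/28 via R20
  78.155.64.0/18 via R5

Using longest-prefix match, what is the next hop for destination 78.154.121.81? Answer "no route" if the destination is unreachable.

R10

Routes whose prefix contains 78.154.121.81:
  76.0.0.0/6 (76.0.0.0 - 79.255.255.255) -> R19
  78.128.0.0/10 (78.128.0.0 - 78.191.255.255) -> R28
  78.152.0.0/14 (78.152.0.0 - 78.155.255.255) -> R10
More-specific entries that do NOT match:
  78.154.121.64/30 (78.154.121.64 - 78.154.121.67) does not contain 78.154.121.81
  78.154.121.64/28 (78.154.121.64 - 78.154.121.79) does not contain 78.154.121.81
  206.154.121.80/28 (206.154.121.80 - 206.154.121.95) does not contain 78.154.121.81
  78.154.120.0/24 (78.154.120.0 - 78.154.120.255) does not contain 78.154.121.81
  78.154.96.0/20 (78.154.96.0 - 78.154.111.255) does not contain 78.154.121.81
  78.155.64.0/18 (78.155.64.0 - 78.155.127.255) does not contain 78.154.121.81
Longest matching prefix is /14 -> next hop R10.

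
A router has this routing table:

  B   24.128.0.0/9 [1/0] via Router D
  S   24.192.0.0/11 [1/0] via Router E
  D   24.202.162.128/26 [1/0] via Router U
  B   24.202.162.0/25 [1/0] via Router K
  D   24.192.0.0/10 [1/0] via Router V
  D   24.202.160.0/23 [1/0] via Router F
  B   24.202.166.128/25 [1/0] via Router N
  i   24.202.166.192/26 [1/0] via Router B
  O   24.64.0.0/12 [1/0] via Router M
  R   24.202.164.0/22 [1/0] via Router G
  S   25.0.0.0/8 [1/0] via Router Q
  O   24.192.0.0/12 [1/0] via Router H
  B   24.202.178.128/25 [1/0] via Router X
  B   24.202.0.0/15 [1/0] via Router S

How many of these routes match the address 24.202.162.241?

Prefixes containing 24.202.162.241:
  24.128.0.0/9 (24.128.0.0 - 24.255.255.255)
  24.192.0.0/10 (24.192.0.0 - 24.255.255.255)
  24.192.0.0/11 (24.192.0.0 - 24.223.255.255)
  24.192.0.0/12 (24.192.0.0 - 24.207.255.255)
  24.202.0.0/15 (24.202.0.0 - 24.203.255.255)
Total matching entries: 5.

5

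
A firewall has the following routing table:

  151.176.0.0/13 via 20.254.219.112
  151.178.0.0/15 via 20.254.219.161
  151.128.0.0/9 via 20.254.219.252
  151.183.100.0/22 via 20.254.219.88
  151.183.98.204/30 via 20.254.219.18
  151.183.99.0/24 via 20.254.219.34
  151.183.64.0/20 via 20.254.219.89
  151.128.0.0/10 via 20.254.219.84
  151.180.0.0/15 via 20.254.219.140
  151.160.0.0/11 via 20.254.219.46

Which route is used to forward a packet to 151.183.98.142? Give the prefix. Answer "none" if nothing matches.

Entries matching 151.183.98.142:
  151.128.0.0/9 (151.128.0.0 - 151.255.255.255)
  151.128.0.0/10 (151.128.0.0 - 151.191.255.255)
  151.160.0.0/11 (151.160.0.0 - 151.191.255.255)
  151.176.0.0/13 (151.176.0.0 - 151.183.255.255)
Most specific is 151.176.0.0/13.

151.176.0.0/13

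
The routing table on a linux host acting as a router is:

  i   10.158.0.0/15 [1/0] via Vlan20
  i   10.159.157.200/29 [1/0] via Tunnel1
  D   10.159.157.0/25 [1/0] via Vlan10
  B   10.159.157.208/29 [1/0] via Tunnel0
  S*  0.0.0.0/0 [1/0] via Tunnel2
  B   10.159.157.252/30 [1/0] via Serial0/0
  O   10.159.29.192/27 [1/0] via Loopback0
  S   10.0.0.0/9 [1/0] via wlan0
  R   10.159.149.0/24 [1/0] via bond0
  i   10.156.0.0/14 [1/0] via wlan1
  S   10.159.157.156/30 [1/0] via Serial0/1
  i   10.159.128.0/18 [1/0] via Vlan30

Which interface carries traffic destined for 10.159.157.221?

Vlan30

Routes whose prefix contains 10.159.157.221:
  0.0.0.0/0 (default, matches everything) -> Tunnel2
  10.156.0.0/14 (10.156.0.0 - 10.159.255.255) -> wlan1
  10.158.0.0/15 (10.158.0.0 - 10.159.255.255) -> Vlan20
  10.159.128.0/18 (10.159.128.0 - 10.159.191.255) -> Vlan30
More-specific entries that do NOT match:
  10.159.157.252/30 (10.159.157.252 - 10.159.157.255) does not contain 10.159.157.221
  10.159.157.156/30 (10.159.157.156 - 10.159.157.159) does not contain 10.159.157.221
  10.159.157.200/29 (10.159.157.200 - 10.159.157.207) does not contain 10.159.157.221
  10.159.157.208/29 (10.159.157.208 - 10.159.157.215) does not contain 10.159.157.221
  10.159.29.192/27 (10.159.29.192 - 10.159.29.223) does not contain 10.159.157.221
  10.159.157.0/25 (10.159.157.0 - 10.159.157.127) does not contain 10.159.157.221
  10.159.149.0/24 (10.159.149.0 - 10.159.149.255) does not contain 10.159.157.221
Longest matching prefix is /18 -> interface Vlan30.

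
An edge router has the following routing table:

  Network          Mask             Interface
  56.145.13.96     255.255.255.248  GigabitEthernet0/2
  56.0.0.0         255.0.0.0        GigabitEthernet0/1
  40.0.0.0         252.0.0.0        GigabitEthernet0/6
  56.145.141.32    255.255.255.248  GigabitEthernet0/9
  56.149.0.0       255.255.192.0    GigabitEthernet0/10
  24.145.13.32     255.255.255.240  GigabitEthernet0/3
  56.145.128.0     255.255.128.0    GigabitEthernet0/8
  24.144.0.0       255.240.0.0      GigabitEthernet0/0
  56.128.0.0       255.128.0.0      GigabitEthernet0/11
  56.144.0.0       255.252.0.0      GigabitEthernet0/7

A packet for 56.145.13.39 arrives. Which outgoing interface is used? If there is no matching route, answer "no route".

Routes whose prefix contains 56.145.13.39:
  56.0.0.0/8 (56.0.0.0 - 56.255.255.255) -> GigabitEthernet0/1
  56.128.0.0/9 (56.128.0.0 - 56.255.255.255) -> GigabitEthernet0/11
  56.144.0.0/14 (56.144.0.0 - 56.147.255.255) -> GigabitEthernet0/7
More-specific entries that do NOT match:
  56.145.13.96/29 (56.145.13.96 - 56.145.13.103) does not contain 56.145.13.39
  56.145.141.32/29 (56.145.141.32 - 56.145.141.39) does not contain 56.145.13.39
  24.145.13.32/28 (24.145.13.32 - 24.145.13.47) does not contain 56.145.13.39
  56.149.0.0/18 (56.149.0.0 - 56.149.63.255) does not contain 56.145.13.39
  56.145.128.0/17 (56.145.128.0 - 56.145.255.255) does not contain 56.145.13.39
Longest matching prefix is /14 -> interface GigabitEthernet0/7.

GigabitEthernet0/7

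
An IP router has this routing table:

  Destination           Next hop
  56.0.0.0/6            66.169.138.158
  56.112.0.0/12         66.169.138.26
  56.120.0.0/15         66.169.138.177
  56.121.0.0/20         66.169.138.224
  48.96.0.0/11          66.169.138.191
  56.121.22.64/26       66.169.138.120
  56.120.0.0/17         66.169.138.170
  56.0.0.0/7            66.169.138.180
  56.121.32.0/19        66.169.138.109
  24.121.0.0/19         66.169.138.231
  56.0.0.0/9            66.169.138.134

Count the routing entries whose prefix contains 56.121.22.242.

5

Prefixes containing 56.121.22.242:
  56.0.0.0/6 (56.0.0.0 - 59.255.255.255)
  56.0.0.0/7 (56.0.0.0 - 57.255.255.255)
  56.0.0.0/9 (56.0.0.0 - 56.127.255.255)
  56.112.0.0/12 (56.112.0.0 - 56.127.255.255)
  56.120.0.0/15 (56.120.0.0 - 56.121.255.255)
Total matching entries: 5.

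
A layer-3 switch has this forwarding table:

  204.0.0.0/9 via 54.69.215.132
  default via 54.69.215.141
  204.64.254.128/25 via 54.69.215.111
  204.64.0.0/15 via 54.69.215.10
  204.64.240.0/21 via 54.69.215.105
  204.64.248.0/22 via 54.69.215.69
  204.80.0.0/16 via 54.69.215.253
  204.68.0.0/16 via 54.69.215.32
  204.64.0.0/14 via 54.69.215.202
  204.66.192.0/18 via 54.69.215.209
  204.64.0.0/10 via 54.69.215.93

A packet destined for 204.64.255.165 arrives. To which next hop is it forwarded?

Routes whose prefix contains 204.64.255.165:
  0.0.0.0/0 (default, matches everything) -> 54.69.215.141
  204.0.0.0/9 (204.0.0.0 - 204.127.255.255) -> 54.69.215.132
  204.64.0.0/10 (204.64.0.0 - 204.127.255.255) -> 54.69.215.93
  204.64.0.0/14 (204.64.0.0 - 204.67.255.255) -> 54.69.215.202
  204.64.0.0/15 (204.64.0.0 - 204.65.255.255) -> 54.69.215.10
More-specific entries that do NOT match:
  204.64.254.128/25 (204.64.254.128 - 204.64.254.255) does not contain 204.64.255.165
  204.64.248.0/22 (204.64.248.0 - 204.64.251.255) does not contain 204.64.255.165
  204.64.240.0/21 (204.64.240.0 - 204.64.247.255) does not contain 204.64.255.165
  204.66.192.0/18 (204.66.192.0 - 204.66.255.255) does not contain 204.64.255.165
  204.80.0.0/16 (204.80.0.0 - 204.80.255.255) does not contain 204.64.255.165
  204.68.0.0/16 (204.68.0.0 - 204.68.255.255) does not contain 204.64.255.165
Longest matching prefix is /15 -> next hop 54.69.215.10.

54.69.215.10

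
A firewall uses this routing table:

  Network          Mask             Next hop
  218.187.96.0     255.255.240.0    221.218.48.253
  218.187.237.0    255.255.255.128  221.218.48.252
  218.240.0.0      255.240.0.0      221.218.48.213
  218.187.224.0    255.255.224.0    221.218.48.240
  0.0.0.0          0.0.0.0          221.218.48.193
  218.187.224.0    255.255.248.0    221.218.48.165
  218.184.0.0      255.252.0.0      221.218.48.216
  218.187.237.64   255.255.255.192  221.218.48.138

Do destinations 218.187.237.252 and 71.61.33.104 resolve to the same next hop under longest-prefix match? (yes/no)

218.187.237.252: longest match 218.187.224.0/19 -> 221.218.48.240
71.61.33.104: longest match 0.0.0.0/0 -> 221.218.48.193

no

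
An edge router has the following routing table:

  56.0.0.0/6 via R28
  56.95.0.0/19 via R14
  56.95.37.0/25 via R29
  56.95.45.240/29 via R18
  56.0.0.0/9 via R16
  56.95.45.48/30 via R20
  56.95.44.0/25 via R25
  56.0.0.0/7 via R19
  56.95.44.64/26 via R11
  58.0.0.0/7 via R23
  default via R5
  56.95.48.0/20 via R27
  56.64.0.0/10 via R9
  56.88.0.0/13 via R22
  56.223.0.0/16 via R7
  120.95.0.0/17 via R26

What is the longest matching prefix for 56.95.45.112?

56.88.0.0/13

Entries matching 56.95.45.112:
  0.0.0.0/0 (default, matches everything)
  56.0.0.0/6 (56.0.0.0 - 59.255.255.255)
  56.0.0.0/7 (56.0.0.0 - 57.255.255.255)
  56.0.0.0/9 (56.0.0.0 - 56.127.255.255)
  56.64.0.0/10 (56.64.0.0 - 56.127.255.255)
  56.88.0.0/13 (56.88.0.0 - 56.95.255.255)
Most specific is 56.88.0.0/13.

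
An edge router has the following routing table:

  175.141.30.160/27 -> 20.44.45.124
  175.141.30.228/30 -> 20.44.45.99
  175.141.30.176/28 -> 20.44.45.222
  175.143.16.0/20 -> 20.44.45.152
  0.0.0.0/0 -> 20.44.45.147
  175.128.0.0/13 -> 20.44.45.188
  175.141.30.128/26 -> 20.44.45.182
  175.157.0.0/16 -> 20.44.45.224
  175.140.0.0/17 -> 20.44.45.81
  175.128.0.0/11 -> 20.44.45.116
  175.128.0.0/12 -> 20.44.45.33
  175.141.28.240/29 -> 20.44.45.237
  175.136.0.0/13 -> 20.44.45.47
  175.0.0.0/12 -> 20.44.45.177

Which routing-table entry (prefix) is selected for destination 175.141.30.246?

175.136.0.0/13

Entries matching 175.141.30.246:
  0.0.0.0/0 (default, matches everything)
  175.128.0.0/11 (175.128.0.0 - 175.159.255.255)
  175.128.0.0/12 (175.128.0.0 - 175.143.255.255)
  175.136.0.0/13 (175.136.0.0 - 175.143.255.255)
Most specific is 175.136.0.0/13.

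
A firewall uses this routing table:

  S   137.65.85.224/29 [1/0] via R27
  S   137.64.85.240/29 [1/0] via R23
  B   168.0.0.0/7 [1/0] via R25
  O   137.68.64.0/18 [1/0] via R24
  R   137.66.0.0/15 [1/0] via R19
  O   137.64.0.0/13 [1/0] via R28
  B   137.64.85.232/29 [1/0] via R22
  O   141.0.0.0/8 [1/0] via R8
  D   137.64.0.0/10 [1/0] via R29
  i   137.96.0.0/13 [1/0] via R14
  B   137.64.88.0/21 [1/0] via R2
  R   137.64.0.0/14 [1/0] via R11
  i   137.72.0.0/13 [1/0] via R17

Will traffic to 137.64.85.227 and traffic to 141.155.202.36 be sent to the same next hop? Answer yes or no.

no

137.64.85.227: longest match 137.64.0.0/14 -> R11
141.155.202.36: longest match 141.0.0.0/8 -> R8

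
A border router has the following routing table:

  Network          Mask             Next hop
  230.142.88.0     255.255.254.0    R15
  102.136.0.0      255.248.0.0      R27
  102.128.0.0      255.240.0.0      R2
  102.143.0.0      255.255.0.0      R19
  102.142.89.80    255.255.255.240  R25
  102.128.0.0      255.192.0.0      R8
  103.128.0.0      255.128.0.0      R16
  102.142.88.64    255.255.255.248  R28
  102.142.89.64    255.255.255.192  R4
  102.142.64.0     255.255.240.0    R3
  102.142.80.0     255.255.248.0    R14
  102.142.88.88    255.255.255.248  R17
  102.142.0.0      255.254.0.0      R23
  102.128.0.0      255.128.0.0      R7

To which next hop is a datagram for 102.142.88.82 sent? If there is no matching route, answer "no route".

Routes whose prefix contains 102.142.88.82:
  102.128.0.0/9 (102.128.0.0 - 102.255.255.255) -> R7
  102.128.0.0/10 (102.128.0.0 - 102.191.255.255) -> R8
  102.128.0.0/12 (102.128.0.0 - 102.143.255.255) -> R2
  102.136.0.0/13 (102.136.0.0 - 102.143.255.255) -> R27
  102.142.0.0/15 (102.142.0.0 - 102.143.255.255) -> R23
More-specific entries that do NOT match:
  102.142.88.64/29 (102.142.88.64 - 102.142.88.71) does not contain 102.142.88.82
  102.142.88.88/29 (102.142.88.88 - 102.142.88.95) does not contain 102.142.88.82
  102.142.89.80/28 (102.142.89.80 - 102.142.89.95) does not contain 102.142.88.82
  102.142.89.64/26 (102.142.89.64 - 102.142.89.127) does not contain 102.142.88.82
  230.142.88.0/23 (230.142.88.0 - 230.142.89.255) does not contain 102.142.88.82
  102.142.80.0/21 (102.142.80.0 - 102.142.87.255) does not contain 102.142.88.82
  102.142.64.0/20 (102.142.64.0 - 102.142.79.255) does not contain 102.142.88.82
  102.143.0.0/16 (102.143.0.0 - 102.143.255.255) does not contain 102.142.88.82
Longest matching prefix is /15 -> next hop R23.

R23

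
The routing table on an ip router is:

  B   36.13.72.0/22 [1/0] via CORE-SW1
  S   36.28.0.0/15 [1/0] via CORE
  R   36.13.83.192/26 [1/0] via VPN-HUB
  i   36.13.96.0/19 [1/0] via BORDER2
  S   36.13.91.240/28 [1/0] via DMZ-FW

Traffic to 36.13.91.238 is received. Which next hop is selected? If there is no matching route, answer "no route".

No entry's prefix contains 36.13.91.238; there is no default route.

no route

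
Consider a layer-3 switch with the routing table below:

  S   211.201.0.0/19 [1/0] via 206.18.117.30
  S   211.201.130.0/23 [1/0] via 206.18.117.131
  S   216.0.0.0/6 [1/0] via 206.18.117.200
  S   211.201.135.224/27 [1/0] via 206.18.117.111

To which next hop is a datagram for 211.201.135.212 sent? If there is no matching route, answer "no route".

No entry's prefix contains 211.201.135.212; there is no default route.

no route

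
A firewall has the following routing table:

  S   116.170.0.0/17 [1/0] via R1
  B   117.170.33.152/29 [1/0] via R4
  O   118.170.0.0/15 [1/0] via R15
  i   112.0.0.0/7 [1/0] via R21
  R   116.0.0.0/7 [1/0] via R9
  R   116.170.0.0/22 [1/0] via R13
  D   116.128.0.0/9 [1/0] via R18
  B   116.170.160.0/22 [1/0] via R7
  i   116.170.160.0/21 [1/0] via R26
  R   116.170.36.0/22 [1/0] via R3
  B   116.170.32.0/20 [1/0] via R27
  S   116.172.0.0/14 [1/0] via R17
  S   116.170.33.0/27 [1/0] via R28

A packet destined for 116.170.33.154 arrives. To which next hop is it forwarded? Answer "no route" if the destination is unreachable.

Routes whose prefix contains 116.170.33.154:
  116.0.0.0/7 (116.0.0.0 - 117.255.255.255) -> R9
  116.128.0.0/9 (116.128.0.0 - 116.255.255.255) -> R18
  116.170.0.0/17 (116.170.0.0 - 116.170.127.255) -> R1
  116.170.32.0/20 (116.170.32.0 - 116.170.47.255) -> R27
More-specific entries that do NOT match:
  117.170.33.152/29 (117.170.33.152 - 117.170.33.159) does not contain 116.170.33.154
  116.170.33.0/27 (116.170.33.0 - 116.170.33.31) does not contain 116.170.33.154
  116.170.0.0/22 (116.170.0.0 - 116.170.3.255) does not contain 116.170.33.154
  116.170.160.0/22 (116.170.160.0 - 116.170.163.255) does not contain 116.170.33.154
  116.170.36.0/22 (116.170.36.0 - 116.170.39.255) does not contain 116.170.33.154
  116.170.160.0/21 (116.170.160.0 - 116.170.167.255) does not contain 116.170.33.154
Longest matching prefix is /20 -> next hop R27.

R27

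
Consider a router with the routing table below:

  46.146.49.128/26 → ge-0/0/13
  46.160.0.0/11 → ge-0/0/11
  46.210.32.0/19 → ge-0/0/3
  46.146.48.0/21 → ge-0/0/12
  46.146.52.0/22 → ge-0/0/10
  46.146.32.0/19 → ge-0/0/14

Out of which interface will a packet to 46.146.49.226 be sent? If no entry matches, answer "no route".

ge-0/0/12

Routes whose prefix contains 46.146.49.226:
  46.146.32.0/19 (46.146.32.0 - 46.146.63.255) -> ge-0/0/14
  46.146.48.0/21 (46.146.48.0 - 46.146.55.255) -> ge-0/0/12
More-specific entries that do NOT match:
  46.146.49.128/26 (46.146.49.128 - 46.146.49.191) does not contain 46.146.49.226
  46.146.52.0/22 (46.146.52.0 - 46.146.55.255) does not contain 46.146.49.226
Longest matching prefix is /21 -> interface ge-0/0/12.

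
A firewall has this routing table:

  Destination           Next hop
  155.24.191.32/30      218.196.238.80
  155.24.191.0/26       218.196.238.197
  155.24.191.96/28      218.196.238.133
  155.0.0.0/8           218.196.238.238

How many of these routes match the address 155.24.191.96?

Prefixes containing 155.24.191.96:
  155.0.0.0/8 (155.0.0.0 - 155.255.255.255)
  155.24.191.96/28 (155.24.191.96 - 155.24.191.111)
Total matching entries: 2.

2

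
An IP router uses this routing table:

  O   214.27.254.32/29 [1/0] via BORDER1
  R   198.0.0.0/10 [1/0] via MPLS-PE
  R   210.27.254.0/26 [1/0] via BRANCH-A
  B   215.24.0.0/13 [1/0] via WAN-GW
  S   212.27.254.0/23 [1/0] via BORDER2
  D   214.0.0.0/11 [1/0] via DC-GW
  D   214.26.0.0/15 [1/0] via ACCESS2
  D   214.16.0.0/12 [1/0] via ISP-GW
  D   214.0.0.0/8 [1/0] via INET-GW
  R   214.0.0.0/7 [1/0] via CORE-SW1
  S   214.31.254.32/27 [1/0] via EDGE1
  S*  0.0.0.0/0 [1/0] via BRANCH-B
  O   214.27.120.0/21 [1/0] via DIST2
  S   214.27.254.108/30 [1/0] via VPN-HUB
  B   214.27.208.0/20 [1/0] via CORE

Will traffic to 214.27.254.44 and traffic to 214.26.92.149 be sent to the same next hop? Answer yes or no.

214.27.254.44: longest match 214.26.0.0/15 -> ACCESS2
214.26.92.149: longest match 214.26.0.0/15 -> ACCESS2

yes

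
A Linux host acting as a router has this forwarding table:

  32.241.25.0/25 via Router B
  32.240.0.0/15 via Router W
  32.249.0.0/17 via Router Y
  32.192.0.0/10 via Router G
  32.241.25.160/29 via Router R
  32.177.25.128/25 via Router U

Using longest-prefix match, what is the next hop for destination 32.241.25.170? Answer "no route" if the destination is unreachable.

Routes whose prefix contains 32.241.25.170:
  32.192.0.0/10 (32.192.0.0 - 32.255.255.255) -> Router G
  32.240.0.0/15 (32.240.0.0 - 32.241.255.255) -> Router W
More-specific entries that do NOT match:
  32.241.25.160/29 (32.241.25.160 - 32.241.25.167) does not contain 32.241.25.170
  32.241.25.0/25 (32.241.25.0 - 32.241.25.127) does not contain 32.241.25.170
  32.177.25.128/25 (32.177.25.128 - 32.177.25.255) does not contain 32.241.25.170
  32.249.0.0/17 (32.249.0.0 - 32.249.127.255) does not contain 32.241.25.170
Longest matching prefix is /15 -> next hop Router W.

Router W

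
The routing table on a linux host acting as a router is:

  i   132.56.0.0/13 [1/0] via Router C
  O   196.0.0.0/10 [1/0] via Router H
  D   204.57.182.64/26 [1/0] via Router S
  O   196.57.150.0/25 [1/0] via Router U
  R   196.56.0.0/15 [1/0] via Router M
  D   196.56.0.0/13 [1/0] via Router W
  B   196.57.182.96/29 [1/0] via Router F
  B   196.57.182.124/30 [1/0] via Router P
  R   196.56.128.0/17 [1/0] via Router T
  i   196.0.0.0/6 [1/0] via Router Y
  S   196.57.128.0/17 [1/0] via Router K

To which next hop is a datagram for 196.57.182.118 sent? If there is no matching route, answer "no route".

Routes whose prefix contains 196.57.182.118:
  196.0.0.0/6 (196.0.0.0 - 199.255.255.255) -> Router Y
  196.0.0.0/10 (196.0.0.0 - 196.63.255.255) -> Router H
  196.56.0.0/13 (196.56.0.0 - 196.63.255.255) -> Router W
  196.56.0.0/15 (196.56.0.0 - 196.57.255.255) -> Router M
  196.57.128.0/17 (196.57.128.0 - 196.57.255.255) -> Router K
More-specific entries that do NOT match:
  196.57.182.124/30 (196.57.182.124 - 196.57.182.127) does not contain 196.57.182.118
  196.57.182.96/29 (196.57.182.96 - 196.57.182.103) does not contain 196.57.182.118
  204.57.182.64/26 (204.57.182.64 - 204.57.182.127) does not contain 196.57.182.118
  196.57.150.0/25 (196.57.150.0 - 196.57.150.127) does not contain 196.57.182.118
Longest matching prefix is /17 -> next hop Router K.

Router K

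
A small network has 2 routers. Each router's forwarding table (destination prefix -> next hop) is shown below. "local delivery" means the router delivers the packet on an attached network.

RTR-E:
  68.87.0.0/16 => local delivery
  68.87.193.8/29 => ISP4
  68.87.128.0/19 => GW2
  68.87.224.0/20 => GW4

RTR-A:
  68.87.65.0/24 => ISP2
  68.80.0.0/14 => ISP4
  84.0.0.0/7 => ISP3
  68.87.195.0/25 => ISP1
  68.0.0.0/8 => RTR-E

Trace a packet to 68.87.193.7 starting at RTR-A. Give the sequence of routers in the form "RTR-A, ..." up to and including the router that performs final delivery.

RTR-A, RTR-E

At RTR-A: longest match for 68.87.193.7 is 68.0.0.0/8 -> RTR-E
At RTR-E: longest match for 68.87.193.7 is 68.87.0.0/16 -> local delivery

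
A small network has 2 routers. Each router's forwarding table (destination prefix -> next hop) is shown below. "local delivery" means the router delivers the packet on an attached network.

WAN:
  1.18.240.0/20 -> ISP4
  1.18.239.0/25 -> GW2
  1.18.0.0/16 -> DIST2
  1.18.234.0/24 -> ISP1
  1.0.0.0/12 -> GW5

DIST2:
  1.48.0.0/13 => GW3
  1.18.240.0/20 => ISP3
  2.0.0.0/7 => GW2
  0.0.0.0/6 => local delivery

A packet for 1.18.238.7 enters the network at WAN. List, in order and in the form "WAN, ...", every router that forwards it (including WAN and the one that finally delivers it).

At WAN: longest match for 1.18.238.7 is 1.18.0.0/16 -> DIST2
At DIST2: longest match for 1.18.238.7 is 0.0.0.0/6 -> local delivery

WAN, DIST2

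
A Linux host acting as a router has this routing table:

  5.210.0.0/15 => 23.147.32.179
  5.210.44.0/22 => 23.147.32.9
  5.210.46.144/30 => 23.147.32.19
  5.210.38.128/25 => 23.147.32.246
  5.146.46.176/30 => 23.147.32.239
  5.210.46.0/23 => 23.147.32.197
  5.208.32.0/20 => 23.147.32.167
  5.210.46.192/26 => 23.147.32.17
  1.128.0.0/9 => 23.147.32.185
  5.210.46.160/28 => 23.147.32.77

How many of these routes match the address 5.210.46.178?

Prefixes containing 5.210.46.178:
  5.210.0.0/15 (5.210.0.0 - 5.211.255.255)
  5.210.44.0/22 (5.210.44.0 - 5.210.47.255)
  5.210.46.0/23 (5.210.46.0 - 5.210.47.255)
Total matching entries: 3.

3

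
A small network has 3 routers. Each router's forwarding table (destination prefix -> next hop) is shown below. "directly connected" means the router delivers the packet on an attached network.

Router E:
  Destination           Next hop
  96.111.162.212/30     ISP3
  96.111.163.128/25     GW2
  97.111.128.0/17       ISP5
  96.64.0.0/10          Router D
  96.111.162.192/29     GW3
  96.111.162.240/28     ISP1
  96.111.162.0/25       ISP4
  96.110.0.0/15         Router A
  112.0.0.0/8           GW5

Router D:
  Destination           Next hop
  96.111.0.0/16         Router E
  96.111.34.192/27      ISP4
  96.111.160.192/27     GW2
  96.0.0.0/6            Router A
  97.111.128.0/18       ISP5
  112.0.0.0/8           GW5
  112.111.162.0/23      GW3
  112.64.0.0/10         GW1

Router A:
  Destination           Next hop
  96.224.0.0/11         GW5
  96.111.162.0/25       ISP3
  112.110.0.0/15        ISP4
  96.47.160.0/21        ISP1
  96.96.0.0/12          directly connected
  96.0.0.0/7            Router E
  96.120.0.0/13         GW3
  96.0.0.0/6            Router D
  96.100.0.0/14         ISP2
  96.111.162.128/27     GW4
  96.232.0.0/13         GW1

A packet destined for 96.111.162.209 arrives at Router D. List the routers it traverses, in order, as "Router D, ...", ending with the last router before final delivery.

Router D, Router E, Router A

At Router D: longest match for 96.111.162.209 is 96.111.0.0/16 -> Router E
At Router E: longest match for 96.111.162.209 is 96.110.0.0/15 -> Router A
At Router A: longest match for 96.111.162.209 is 96.96.0.0/12 -> directly connected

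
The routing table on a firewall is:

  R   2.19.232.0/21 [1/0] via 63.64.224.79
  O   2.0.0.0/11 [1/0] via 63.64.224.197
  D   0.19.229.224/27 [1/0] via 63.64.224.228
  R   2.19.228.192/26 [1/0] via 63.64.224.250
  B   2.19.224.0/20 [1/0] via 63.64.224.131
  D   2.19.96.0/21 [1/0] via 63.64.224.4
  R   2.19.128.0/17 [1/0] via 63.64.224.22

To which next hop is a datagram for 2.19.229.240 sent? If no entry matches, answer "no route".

Routes whose prefix contains 2.19.229.240:
  2.0.0.0/11 (2.0.0.0 - 2.31.255.255) -> 63.64.224.197
  2.19.128.0/17 (2.19.128.0 - 2.19.255.255) -> 63.64.224.22
  2.19.224.0/20 (2.19.224.0 - 2.19.239.255) -> 63.64.224.131
More-specific entries that do NOT match:
  0.19.229.224/27 (0.19.229.224 - 0.19.229.255) does not contain 2.19.229.240
  2.19.228.192/26 (2.19.228.192 - 2.19.228.255) does not contain 2.19.229.240
  2.19.232.0/21 (2.19.232.0 - 2.19.239.255) does not contain 2.19.229.240
  2.19.96.0/21 (2.19.96.0 - 2.19.103.255) does not contain 2.19.229.240
Longest matching prefix is /20 -> next hop 63.64.224.131.

63.64.224.131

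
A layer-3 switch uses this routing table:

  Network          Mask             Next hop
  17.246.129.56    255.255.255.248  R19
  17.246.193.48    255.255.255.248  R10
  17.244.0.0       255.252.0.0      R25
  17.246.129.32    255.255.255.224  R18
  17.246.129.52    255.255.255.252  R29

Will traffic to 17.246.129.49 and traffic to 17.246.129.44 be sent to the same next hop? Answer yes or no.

yes

17.246.129.49: longest match 17.246.129.32/27 -> R18
17.246.129.44: longest match 17.246.129.32/27 -> R18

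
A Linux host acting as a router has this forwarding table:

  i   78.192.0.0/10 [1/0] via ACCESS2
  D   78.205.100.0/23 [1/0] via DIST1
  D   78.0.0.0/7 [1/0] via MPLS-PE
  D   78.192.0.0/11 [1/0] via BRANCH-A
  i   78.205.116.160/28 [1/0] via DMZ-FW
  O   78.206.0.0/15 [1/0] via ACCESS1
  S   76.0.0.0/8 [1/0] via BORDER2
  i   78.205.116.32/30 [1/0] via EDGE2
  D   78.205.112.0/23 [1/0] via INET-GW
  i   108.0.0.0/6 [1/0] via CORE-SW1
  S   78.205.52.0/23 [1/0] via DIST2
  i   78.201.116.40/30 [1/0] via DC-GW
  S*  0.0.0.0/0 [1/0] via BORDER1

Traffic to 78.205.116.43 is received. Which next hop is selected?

BRANCH-A

Routes whose prefix contains 78.205.116.43:
  0.0.0.0/0 (default, matches everything) -> BORDER1
  78.0.0.0/7 (78.0.0.0 - 79.255.255.255) -> MPLS-PE
  78.192.0.0/10 (78.192.0.0 - 78.255.255.255) -> ACCESS2
  78.192.0.0/11 (78.192.0.0 - 78.223.255.255) -> BRANCH-A
More-specific entries that do NOT match:
  78.205.116.32/30 (78.205.116.32 - 78.205.116.35) does not contain 78.205.116.43
  78.201.116.40/30 (78.201.116.40 - 78.201.116.43) does not contain 78.205.116.43
  78.205.116.160/28 (78.205.116.160 - 78.205.116.175) does not contain 78.205.116.43
  78.205.100.0/23 (78.205.100.0 - 78.205.101.255) does not contain 78.205.116.43
  78.205.112.0/23 (78.205.112.0 - 78.205.113.255) does not contain 78.205.116.43
  78.205.52.0/23 (78.205.52.0 - 78.205.53.255) does not contain 78.205.116.43
  78.206.0.0/15 (78.206.0.0 - 78.207.255.255) does not contain 78.205.116.43
Longest matching prefix is /11 -> next hop BRANCH-A.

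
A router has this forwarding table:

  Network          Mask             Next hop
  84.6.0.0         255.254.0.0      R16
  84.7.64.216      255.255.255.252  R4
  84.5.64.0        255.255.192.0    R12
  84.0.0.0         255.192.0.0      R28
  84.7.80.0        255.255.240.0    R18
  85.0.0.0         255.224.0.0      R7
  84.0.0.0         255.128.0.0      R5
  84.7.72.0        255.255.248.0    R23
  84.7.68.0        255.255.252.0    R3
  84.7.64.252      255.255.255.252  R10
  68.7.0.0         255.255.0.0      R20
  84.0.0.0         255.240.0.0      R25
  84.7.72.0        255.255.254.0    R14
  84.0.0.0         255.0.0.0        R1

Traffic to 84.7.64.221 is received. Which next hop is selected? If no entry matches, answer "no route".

Routes whose prefix contains 84.7.64.221:
  84.0.0.0/8 (84.0.0.0 - 84.255.255.255) -> R1
  84.0.0.0/9 (84.0.0.0 - 84.127.255.255) -> R5
  84.0.0.0/10 (84.0.0.0 - 84.63.255.255) -> R28
  84.0.0.0/12 (84.0.0.0 - 84.15.255.255) -> R25
  84.6.0.0/15 (84.6.0.0 - 84.7.255.255) -> R16
More-specific entries that do NOT match:
  84.7.64.216/30 (84.7.64.216 - 84.7.64.219) does not contain 84.7.64.221
  84.7.64.252/30 (84.7.64.252 - 84.7.64.255) does not contain 84.7.64.221
  84.7.72.0/23 (84.7.72.0 - 84.7.73.255) does not contain 84.7.64.221
  84.7.68.0/22 (84.7.68.0 - 84.7.71.255) does not contain 84.7.64.221
  84.7.72.0/21 (84.7.72.0 - 84.7.79.255) does not contain 84.7.64.221
  84.7.80.0/20 (84.7.80.0 - 84.7.95.255) does not contain 84.7.64.221
  84.5.64.0/18 (84.5.64.0 - 84.5.127.255) does not contain 84.7.64.221
  68.7.0.0/16 (68.7.0.0 - 68.7.255.255) does not contain 84.7.64.221
Longest matching prefix is /15 -> next hop R16.

R16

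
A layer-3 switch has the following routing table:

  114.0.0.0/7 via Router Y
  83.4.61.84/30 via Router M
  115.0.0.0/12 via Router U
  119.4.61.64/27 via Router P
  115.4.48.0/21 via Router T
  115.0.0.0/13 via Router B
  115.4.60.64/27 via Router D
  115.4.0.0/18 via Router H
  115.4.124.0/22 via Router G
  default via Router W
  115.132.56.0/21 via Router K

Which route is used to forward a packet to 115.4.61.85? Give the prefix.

Entries matching 115.4.61.85:
  0.0.0.0/0 (default, matches everything)
  114.0.0.0/7 (114.0.0.0 - 115.255.255.255)
  115.0.0.0/12 (115.0.0.0 - 115.15.255.255)
  115.0.0.0/13 (115.0.0.0 - 115.7.255.255)
  115.4.0.0/18 (115.4.0.0 - 115.4.63.255)
Most specific is 115.4.0.0/18.

115.4.0.0/18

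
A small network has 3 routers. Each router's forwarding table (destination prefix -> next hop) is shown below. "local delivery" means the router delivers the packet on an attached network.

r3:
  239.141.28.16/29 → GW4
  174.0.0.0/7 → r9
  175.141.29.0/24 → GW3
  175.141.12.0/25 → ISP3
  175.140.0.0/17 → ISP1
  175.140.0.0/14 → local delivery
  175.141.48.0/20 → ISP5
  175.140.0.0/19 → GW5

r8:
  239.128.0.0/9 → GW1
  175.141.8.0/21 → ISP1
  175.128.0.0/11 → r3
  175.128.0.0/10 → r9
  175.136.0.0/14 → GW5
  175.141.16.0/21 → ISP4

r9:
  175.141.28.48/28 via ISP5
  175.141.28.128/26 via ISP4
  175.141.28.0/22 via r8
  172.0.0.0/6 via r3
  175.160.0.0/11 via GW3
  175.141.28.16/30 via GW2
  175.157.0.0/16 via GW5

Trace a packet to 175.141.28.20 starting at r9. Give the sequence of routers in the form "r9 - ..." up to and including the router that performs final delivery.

r9 - r8 - r3

At r9: longest match for 175.141.28.20 is 175.141.28.0/22 -> r8
At r8: longest match for 175.141.28.20 is 175.128.0.0/11 -> r3
At r3: longest match for 175.141.28.20 is 175.140.0.0/14 -> local delivery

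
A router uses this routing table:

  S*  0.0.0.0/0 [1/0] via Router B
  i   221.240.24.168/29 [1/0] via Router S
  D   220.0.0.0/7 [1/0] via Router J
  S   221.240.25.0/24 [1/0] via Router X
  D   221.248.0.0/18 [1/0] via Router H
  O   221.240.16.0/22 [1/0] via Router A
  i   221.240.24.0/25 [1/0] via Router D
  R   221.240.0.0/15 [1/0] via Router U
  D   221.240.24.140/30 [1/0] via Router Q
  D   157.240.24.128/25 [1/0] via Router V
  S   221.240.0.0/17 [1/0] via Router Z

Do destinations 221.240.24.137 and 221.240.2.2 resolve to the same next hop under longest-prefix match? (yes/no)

221.240.24.137: longest match 221.240.0.0/17 -> Router Z
221.240.2.2: longest match 221.240.0.0/17 -> Router Z

yes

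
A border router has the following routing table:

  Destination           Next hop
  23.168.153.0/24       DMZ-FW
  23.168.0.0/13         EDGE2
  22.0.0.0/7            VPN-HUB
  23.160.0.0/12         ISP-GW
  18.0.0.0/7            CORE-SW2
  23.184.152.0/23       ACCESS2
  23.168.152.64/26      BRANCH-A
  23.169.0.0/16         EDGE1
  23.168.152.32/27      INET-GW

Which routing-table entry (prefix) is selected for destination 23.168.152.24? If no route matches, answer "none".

Entries matching 23.168.152.24:
  22.0.0.0/7 (22.0.0.0 - 23.255.255.255)
  23.160.0.0/12 (23.160.0.0 - 23.175.255.255)
  23.168.0.0/13 (23.168.0.0 - 23.175.255.255)
Most specific is 23.168.0.0/13.

23.168.0.0/13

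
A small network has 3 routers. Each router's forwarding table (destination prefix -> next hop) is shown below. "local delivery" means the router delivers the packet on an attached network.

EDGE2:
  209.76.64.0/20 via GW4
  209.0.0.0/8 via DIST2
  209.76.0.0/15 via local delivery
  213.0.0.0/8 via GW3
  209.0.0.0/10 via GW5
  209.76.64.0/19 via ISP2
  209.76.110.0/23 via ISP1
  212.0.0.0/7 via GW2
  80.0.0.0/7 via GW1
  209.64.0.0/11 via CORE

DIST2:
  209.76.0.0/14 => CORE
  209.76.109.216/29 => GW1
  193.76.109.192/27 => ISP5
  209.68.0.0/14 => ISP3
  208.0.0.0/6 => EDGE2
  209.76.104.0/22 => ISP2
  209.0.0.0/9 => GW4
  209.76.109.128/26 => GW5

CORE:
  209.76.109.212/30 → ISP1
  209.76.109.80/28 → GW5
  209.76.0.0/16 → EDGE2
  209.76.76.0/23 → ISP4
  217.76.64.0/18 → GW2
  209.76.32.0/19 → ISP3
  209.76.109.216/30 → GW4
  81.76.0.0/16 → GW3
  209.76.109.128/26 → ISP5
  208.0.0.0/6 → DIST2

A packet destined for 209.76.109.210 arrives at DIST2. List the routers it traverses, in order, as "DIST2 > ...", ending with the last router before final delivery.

DIST2 > CORE > EDGE2

At DIST2: longest match for 209.76.109.210 is 209.76.0.0/14 -> CORE
At CORE: longest match for 209.76.109.210 is 209.76.0.0/16 -> EDGE2
At EDGE2: longest match for 209.76.109.210 is 209.76.0.0/15 -> local delivery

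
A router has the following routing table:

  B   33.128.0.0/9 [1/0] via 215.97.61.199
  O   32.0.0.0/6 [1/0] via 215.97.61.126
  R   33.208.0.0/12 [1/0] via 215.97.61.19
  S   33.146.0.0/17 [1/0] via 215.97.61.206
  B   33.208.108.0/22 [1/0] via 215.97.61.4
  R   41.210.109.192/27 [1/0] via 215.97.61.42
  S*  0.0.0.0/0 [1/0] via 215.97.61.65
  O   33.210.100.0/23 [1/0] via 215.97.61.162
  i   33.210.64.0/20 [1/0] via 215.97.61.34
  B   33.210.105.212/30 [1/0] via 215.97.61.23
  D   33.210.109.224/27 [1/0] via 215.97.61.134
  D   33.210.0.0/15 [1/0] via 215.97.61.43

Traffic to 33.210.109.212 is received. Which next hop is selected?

215.97.61.43

Routes whose prefix contains 33.210.109.212:
  0.0.0.0/0 (default, matches everything) -> 215.97.61.65
  32.0.0.0/6 (32.0.0.0 - 35.255.255.255) -> 215.97.61.126
  33.128.0.0/9 (33.128.0.0 - 33.255.255.255) -> 215.97.61.199
  33.208.0.0/12 (33.208.0.0 - 33.223.255.255) -> 215.97.61.19
  33.210.0.0/15 (33.210.0.0 - 33.211.255.255) -> 215.97.61.43
More-specific entries that do NOT match:
  33.210.105.212/30 (33.210.105.212 - 33.210.105.215) does not contain 33.210.109.212
  41.210.109.192/27 (41.210.109.192 - 41.210.109.223) does not contain 33.210.109.212
  33.210.109.224/27 (33.210.109.224 - 33.210.109.255) does not contain 33.210.109.212
  33.210.100.0/23 (33.210.100.0 - 33.210.101.255) does not contain 33.210.109.212
  33.208.108.0/22 (33.208.108.0 - 33.208.111.255) does not contain 33.210.109.212
  33.210.64.0/20 (33.210.64.0 - 33.210.79.255) does not contain 33.210.109.212
  33.146.0.0/17 (33.146.0.0 - 33.146.127.255) does not contain 33.210.109.212
Longest matching prefix is /15 -> next hop 215.97.61.43.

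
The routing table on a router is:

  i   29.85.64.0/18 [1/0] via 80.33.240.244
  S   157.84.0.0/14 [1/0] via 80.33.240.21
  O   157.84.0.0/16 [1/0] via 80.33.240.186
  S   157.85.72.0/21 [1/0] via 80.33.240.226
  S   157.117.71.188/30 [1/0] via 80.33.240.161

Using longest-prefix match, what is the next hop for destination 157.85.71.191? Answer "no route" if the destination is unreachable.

80.33.240.21

Routes whose prefix contains 157.85.71.191:
  157.84.0.0/14 (157.84.0.0 - 157.87.255.255) -> 80.33.240.21
More-specific entries that do NOT match:
  157.117.71.188/30 (157.117.71.188 - 157.117.71.191) does not contain 157.85.71.191
  157.85.72.0/21 (157.85.72.0 - 157.85.79.255) does not contain 157.85.71.191
  29.85.64.0/18 (29.85.64.0 - 29.85.127.255) does not contain 157.85.71.191
  157.84.0.0/16 (157.84.0.0 - 157.84.255.255) does not contain 157.85.71.191
Longest matching prefix is /14 -> next hop 80.33.240.21.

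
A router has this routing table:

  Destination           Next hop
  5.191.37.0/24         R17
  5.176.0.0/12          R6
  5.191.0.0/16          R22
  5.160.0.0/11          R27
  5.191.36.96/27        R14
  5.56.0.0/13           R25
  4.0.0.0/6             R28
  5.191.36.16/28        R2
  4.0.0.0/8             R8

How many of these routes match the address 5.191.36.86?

4

Prefixes containing 5.191.36.86:
  4.0.0.0/6 (4.0.0.0 - 7.255.255.255)
  5.160.0.0/11 (5.160.0.0 - 5.191.255.255)
  5.176.0.0/12 (5.176.0.0 - 5.191.255.255)
  5.191.0.0/16 (5.191.0.0 - 5.191.255.255)
Total matching entries: 4.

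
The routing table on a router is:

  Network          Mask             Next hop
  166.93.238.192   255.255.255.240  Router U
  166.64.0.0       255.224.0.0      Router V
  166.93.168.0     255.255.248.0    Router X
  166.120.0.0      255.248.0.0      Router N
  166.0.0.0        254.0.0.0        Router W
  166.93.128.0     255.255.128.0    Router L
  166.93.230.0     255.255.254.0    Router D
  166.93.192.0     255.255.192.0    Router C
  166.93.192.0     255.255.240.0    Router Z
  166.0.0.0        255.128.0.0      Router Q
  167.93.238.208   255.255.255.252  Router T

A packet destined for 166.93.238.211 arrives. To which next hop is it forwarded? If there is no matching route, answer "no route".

Router C

Routes whose prefix contains 166.93.238.211:
  166.0.0.0/7 (166.0.0.0 - 167.255.255.255) -> Router W
  166.0.0.0/9 (166.0.0.0 - 166.127.255.255) -> Router Q
  166.64.0.0/11 (166.64.0.0 - 166.95.255.255) -> Router V
  166.93.128.0/17 (166.93.128.0 - 166.93.255.255) -> Router L
  166.93.192.0/18 (166.93.192.0 - 166.93.255.255) -> Router C
More-specific entries that do NOT match:
  167.93.238.208/30 (167.93.238.208 - 167.93.238.211) does not contain 166.93.238.211
  166.93.238.192/28 (166.93.238.192 - 166.93.238.207) does not contain 166.93.238.211
  166.93.230.0/23 (166.93.230.0 - 166.93.231.255) does not contain 166.93.238.211
  166.93.168.0/21 (166.93.168.0 - 166.93.175.255) does not contain 166.93.238.211
  166.93.192.0/20 (166.93.192.0 - 166.93.207.255) does not contain 166.93.238.211
Longest matching prefix is /18 -> next hop Router C.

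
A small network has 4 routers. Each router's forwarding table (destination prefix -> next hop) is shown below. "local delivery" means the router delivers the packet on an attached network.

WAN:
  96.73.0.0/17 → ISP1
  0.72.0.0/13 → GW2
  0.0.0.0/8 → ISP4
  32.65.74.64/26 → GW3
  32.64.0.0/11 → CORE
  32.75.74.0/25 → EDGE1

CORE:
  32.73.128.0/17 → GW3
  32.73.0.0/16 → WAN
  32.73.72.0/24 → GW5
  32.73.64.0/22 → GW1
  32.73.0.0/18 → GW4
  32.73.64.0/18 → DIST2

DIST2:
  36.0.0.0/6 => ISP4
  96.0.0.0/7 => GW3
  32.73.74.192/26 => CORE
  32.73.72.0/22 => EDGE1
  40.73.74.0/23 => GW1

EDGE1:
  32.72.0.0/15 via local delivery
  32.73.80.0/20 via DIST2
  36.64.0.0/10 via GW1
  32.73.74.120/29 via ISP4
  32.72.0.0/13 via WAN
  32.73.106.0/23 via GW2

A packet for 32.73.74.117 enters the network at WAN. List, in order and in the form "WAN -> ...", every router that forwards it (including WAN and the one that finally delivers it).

WAN -> CORE -> DIST2 -> EDGE1

At WAN: longest match for 32.73.74.117 is 32.64.0.0/11 -> CORE
At CORE: longest match for 32.73.74.117 is 32.73.64.0/18 -> DIST2
At DIST2: longest match for 32.73.74.117 is 32.73.72.0/22 -> EDGE1
At EDGE1: longest match for 32.73.74.117 is 32.72.0.0/15 -> local delivery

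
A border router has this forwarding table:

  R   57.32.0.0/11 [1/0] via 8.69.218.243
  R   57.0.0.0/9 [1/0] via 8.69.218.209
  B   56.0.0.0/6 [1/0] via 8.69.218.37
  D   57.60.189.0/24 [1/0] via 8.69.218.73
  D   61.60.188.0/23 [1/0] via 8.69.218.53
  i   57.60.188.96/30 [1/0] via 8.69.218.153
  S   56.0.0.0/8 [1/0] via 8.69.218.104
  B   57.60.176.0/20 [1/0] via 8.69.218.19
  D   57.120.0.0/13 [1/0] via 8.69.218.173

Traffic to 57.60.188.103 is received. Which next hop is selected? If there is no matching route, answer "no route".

Routes whose prefix contains 57.60.188.103:
  56.0.0.0/6 (56.0.0.0 - 59.255.255.255) -> 8.69.218.37
  57.0.0.0/9 (57.0.0.0 - 57.127.255.255) -> 8.69.218.209
  57.32.0.0/11 (57.32.0.0 - 57.63.255.255) -> 8.69.218.243
  57.60.176.0/20 (57.60.176.0 - 57.60.191.255) -> 8.69.218.19
More-specific entries that do NOT match:
  57.60.188.96/30 (57.60.188.96 - 57.60.188.99) does not contain 57.60.188.103
  57.60.189.0/24 (57.60.189.0 - 57.60.189.255) does not contain 57.60.188.103
  61.60.188.0/23 (61.60.188.0 - 61.60.189.255) does not contain 57.60.188.103
Longest matching prefix is /20 -> next hop 8.69.218.19.

8.69.218.19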